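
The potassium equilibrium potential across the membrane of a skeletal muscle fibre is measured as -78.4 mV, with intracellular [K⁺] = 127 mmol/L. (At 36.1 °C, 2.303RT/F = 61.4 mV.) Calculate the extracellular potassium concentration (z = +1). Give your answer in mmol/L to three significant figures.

Nernst: E = (61.4/1) · log₁₀([out]/[in]), so log₁₀([out]/[in]) = -78.4 × 1 / 61.4 = -1.2769.
[out]/[in] = 10^(-1.2769) = 0.05286.
[out] = 0.05286 × 127 = 6.713 mmol/L.

6.71 mmol/L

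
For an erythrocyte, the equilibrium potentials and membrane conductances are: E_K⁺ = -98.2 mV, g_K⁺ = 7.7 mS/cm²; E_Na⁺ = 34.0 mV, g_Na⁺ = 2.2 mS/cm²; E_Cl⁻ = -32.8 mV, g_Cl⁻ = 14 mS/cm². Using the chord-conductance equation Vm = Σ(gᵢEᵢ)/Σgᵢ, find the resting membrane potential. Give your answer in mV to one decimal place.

-47.7 mV

Σ gᵢEᵢ = 7.7·(-98.2) + 2.2·(34.0) + 14·(-32.8) = -1140.54
Σ gᵢ = 7.7 + 2.2 + 14 = 23.9
Vm = -1140.54 / 23.9 = -47.72 mV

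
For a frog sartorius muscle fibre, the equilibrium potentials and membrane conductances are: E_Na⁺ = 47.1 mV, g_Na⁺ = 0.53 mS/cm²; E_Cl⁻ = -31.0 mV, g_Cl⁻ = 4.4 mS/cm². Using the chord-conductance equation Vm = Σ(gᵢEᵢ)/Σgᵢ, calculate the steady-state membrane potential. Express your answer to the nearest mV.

Σ gᵢEᵢ = 0.53·(47.1) + 4.4·(-31.0) = -111.44
Σ gᵢ = 0.53 + 4.4 = 4.93
Vm = -111.44 / 4.93 = -22.60 mV

-23 mV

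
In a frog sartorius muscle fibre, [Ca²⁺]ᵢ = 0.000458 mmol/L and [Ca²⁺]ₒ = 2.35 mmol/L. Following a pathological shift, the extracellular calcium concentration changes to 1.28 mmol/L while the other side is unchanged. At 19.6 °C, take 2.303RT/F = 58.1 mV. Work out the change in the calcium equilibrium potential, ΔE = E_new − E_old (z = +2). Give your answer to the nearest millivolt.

E_old = (58.1/2)·log₁₀(2.35/0.000458) = 107.78 mV
E_new = (58.1/2)·log₁₀(1.28/0.000458) = 100.12 mV
ΔE = 100.12 − (107.78) = -7.67 mV

-8 mV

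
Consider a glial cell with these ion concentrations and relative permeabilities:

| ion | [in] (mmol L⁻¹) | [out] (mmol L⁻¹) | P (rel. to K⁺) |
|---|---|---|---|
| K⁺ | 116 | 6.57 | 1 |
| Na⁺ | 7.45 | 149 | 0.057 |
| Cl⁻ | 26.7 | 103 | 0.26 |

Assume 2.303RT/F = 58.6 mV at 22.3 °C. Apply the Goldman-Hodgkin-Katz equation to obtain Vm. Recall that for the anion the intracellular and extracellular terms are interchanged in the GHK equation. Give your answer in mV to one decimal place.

-47.7 mV

Vm = 58.6 · log₁₀[(Σ P·[cation]ₒ + Σ P·[anion]ᵢ) / (Σ P·[cation]ᵢ + Σ P·[anion]ₒ)]
Numerator = 1×6.57 + 0.057×149 + 0.26×26.7 = 22.01
Denominator = 1×116 + 0.057×7.45 + 0.26×103 = 143.2
Vm = 58.6 · log₁₀(0.15366) = 58.6 × (-0.8134) = -47.67 mV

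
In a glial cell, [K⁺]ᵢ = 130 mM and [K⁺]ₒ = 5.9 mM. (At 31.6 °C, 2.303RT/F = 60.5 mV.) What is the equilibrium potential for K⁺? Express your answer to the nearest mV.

E = (60.5/z) · log₁₀([K⁺]_out/[K⁺]_in) with z = +1.
= (60.5/1) · log₁₀(5.9/130) = 60.50 · log₁₀(0.04538)
= 60.50 · (-1.3431) = -81.26 mV

-81 mV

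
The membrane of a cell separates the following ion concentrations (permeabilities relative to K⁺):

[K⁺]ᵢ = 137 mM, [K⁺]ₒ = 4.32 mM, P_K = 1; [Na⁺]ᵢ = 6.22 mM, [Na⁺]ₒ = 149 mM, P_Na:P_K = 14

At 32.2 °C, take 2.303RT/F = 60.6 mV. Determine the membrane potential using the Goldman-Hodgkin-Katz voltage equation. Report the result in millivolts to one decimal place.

Vm = 60.6 · log₁₀[(Σ P·[cation]ₒ + Σ P·[anion]ᵢ) / (Σ P·[cation]ᵢ + Σ P·[anion]ₒ)]
Numerator = 1×4.32 + 14×149 = 2090
Denominator = 1×137 + 14×6.22 = 224.1
Vm = 60.6 · log₁₀(9.3285) = 60.6 × (0.9698) = 58.77 mV

58.8 mV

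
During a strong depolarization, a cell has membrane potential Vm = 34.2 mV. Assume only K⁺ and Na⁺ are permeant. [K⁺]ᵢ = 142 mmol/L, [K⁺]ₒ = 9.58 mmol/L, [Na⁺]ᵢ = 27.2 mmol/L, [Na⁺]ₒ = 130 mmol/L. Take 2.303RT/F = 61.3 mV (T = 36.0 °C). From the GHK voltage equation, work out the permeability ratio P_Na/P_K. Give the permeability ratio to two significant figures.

16

Let α = P_Na/P_K. GHK: Vm = 61.3·log₁₀[(Kₒ + α·Naₒ)/(Kᵢ + α·Naᵢ)].
10^(Vm/61.3) = 10^(34.2/61.3) = 3.6134
So 3.6134·(Kᵢ + α·Naᵢ) = Kₒ + α·Naₒ → α = (3.6134·142.0 − 9.58) / (130.0 − 3.6134·27.2)
α = (513.1 − 9.58) / (130.0 − 98.28) = 503.5/31.72 = 15.88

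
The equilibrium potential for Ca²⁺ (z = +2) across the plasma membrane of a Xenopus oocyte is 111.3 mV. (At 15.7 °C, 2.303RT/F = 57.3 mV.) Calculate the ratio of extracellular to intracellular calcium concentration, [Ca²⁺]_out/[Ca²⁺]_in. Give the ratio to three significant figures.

7670

log₁₀([out]/[in]) = E·z/(57.3) = 111.3 × 2 / 57.3 = 3.8848
[out]/[in] = 10^(3.8848) = 7670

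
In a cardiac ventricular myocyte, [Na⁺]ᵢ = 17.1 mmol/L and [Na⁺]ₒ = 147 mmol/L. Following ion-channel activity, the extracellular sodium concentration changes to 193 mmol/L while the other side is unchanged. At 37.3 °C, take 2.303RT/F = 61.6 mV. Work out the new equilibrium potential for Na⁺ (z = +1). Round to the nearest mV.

65 mV

After the shift: [Na⁺]_out = 193, [Na⁺]_in = 17.1 mmol/L.
E_new = (61.6/1)·log₁₀(193/17.1) = 61.60 · (1.0526) = 64.84 mV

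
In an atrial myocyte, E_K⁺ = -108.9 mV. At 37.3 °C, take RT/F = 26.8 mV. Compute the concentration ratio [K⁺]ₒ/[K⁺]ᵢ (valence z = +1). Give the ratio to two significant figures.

0.017

ln([out]/[in]) = E·z/(26.8) = -108.9 × 1 / 26.8 = -4.0634
[out]/[in] = e^(-4.0634) = 0.01719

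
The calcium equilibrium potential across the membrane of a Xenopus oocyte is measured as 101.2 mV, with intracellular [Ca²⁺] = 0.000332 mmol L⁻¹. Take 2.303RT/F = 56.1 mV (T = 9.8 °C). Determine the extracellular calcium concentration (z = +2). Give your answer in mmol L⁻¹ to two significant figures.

1.3 mmol L⁻¹

Nernst: E = (56.1/2) · log₁₀([out]/[in]), so log₁₀([out]/[in]) = 101.2 × 2 / 56.1 = 3.6078.
[out]/[in] = 10^(3.6078) = 4054.
[out] = 4054 × 0.000332 = 1.346 mmol L⁻¹.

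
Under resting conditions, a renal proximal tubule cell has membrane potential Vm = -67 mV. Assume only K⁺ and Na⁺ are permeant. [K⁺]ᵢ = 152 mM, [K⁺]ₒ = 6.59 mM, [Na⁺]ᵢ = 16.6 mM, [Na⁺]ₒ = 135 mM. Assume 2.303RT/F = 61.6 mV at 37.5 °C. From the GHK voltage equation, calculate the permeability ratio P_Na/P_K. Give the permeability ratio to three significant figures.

0.0436

Let α = P_Na/P_K. GHK: Vm = 61.6·log₁₀[(Kₒ + α·Naₒ)/(Kᵢ + α·Naᵢ)].
10^(Vm/61.6) = 10^(-67.0/61.6) = 0.081722
So 0.081722·(Kᵢ + α·Naᵢ) = Kₒ + α·Naₒ → α = (0.081722·152.0 − 6.59) / (135.0 − 0.081722·16.6)
α = (12.42 − 6.59) / (135.0 − 1.357) = 5.832/133.6 = 0.04364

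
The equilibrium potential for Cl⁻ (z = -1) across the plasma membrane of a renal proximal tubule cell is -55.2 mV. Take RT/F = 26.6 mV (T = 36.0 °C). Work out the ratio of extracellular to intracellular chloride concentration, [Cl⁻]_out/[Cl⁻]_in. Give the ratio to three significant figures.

ln([out]/[in]) = E·z/(26.6) = -55.2 × -1 / 26.6 = 2.0752
[out]/[in] = e^(2.0752) = 7.966

7.97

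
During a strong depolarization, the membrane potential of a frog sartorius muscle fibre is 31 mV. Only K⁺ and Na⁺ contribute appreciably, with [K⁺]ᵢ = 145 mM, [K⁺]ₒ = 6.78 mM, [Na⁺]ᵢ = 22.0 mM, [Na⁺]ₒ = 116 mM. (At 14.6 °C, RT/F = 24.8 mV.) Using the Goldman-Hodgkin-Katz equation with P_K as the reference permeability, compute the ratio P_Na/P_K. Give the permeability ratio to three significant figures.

12.7

Let α = P_Na/P_K. GHK: Vm = 24.8·ln[(Kₒ + α·Naₒ)/(Kᵢ + α·Naᵢ)].
e^(Vm/24.8) = e^(31.0/24.8) = 3.4903
So 3.4903·(Kᵢ + α·Naᵢ) = Kₒ + α·Naₒ → α = (3.4903·145.0 − 6.78) / (116.0 − 3.4903·22.0)
α = (506.1 − 6.78) / (116.0 − 76.79) = 499.3/39.21 = 12.73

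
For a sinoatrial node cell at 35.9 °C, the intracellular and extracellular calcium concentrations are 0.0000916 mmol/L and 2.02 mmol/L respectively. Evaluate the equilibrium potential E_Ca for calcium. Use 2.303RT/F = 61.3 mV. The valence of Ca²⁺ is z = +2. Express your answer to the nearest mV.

E = (61.3/z) · log₁₀([Ca²⁺]_out/[Ca²⁺]_in) with z = +2.
= (61.3/2) · log₁₀(2.02/0.0000916) = 30.65 · log₁₀(2.205e+04)
= 30.65 · (4.3435) = 133.13 mV

133 mV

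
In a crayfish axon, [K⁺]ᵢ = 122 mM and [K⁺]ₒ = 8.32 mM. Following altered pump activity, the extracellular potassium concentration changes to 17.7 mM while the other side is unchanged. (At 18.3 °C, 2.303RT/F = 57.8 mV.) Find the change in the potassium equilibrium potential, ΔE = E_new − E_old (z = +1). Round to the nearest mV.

E_old = (57.8/1)·log₁₀(8.32/122) = -67.41 mV
E_new = (57.8/1)·log₁₀(17.7/122) = -48.46 mV
ΔE = -48.46 − (-67.41) = 18.95 mV

19 mV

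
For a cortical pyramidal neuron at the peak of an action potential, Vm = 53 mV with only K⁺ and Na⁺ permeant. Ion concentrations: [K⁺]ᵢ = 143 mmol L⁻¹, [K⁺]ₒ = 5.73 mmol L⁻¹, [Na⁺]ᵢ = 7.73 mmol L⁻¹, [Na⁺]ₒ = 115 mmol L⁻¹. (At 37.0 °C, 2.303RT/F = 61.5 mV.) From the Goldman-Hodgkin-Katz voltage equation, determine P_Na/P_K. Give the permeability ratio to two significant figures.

Let α = P_Na/P_K. GHK: Vm = 61.5·log₁₀[(Kₒ + α·Naₒ)/(Kᵢ + α·Naᵢ)].
10^(Vm/61.5) = 10^(53.0/61.5) = 7.2743
So 7.2743·(Kᵢ + α·Naᵢ) = Kₒ + α·Naₒ → α = (7.2743·143.0 − 5.73) / (115.0 − 7.2743·7.73)
α = (1040 − 5.73) / (115.0 − 56.23) = 1034/58.77 = 17.6

18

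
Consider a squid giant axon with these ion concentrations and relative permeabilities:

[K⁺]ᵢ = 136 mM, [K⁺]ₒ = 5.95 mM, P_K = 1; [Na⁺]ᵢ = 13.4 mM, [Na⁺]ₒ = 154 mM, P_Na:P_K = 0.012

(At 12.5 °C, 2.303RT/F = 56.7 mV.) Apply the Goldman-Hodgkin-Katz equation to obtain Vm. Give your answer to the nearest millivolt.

Vm = 56.7 · log₁₀[(Σ P·[cation]ₒ + Σ P·[anion]ᵢ) / (Σ P·[cation]ᵢ + Σ P·[anion]ₒ)]
Numerator = 1×5.95 + 0.012×154 = 7.798
Denominator = 1×136 + 0.012×13.4 = 136.2
Vm = 56.7 · log₁₀(0.057271) = 56.7 × (-1.2421) = -70.43 mV

-70 mV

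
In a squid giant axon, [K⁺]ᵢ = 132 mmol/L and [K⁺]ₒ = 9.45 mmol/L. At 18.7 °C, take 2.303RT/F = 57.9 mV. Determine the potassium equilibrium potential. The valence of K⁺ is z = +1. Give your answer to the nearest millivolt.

-66 mV

E = (57.9/z) · log₁₀([K⁺]_out/[K⁺]_in) with z = +1.
= (57.9/1) · log₁₀(9.45/132) = 57.90 · log₁₀(0.07159)
= 57.90 · (-1.1451) = -66.30 mV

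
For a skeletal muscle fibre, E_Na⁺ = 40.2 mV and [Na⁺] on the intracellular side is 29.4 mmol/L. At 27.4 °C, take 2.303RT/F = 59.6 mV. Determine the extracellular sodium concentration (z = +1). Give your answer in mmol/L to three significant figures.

Nernst: E = (59.6/1) · log₁₀([out]/[in]), so log₁₀([out]/[in]) = 40.2 × 1 / 59.6 = 0.6745.
[out]/[in] = 10^(0.6745) = 4.726.
[out] = 4.726 × 29.4 = 138.9 mmol/L.

139 mmol/L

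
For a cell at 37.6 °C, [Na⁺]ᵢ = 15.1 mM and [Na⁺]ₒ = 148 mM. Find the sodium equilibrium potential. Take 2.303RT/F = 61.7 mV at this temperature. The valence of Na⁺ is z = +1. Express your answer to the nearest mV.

61 mV

E = (61.7/z) · log₁₀([Na⁺]_out/[Na⁺]_in) with z = +1.
= (61.7/1) · log₁₀(148/15.1) = 61.70 · log₁₀(9.801)
= 61.70 · (0.9913) = 61.16 mV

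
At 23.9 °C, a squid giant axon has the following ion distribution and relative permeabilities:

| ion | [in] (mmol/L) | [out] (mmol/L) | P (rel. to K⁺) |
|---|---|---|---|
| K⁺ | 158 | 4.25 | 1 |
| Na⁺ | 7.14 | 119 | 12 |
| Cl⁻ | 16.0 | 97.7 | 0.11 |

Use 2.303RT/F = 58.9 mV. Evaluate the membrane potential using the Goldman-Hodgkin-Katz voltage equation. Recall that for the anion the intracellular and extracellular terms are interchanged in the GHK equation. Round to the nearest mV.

Vm = 58.9 · log₁₀[(Σ P·[cation]ₒ + Σ P·[anion]ᵢ) / (Σ P·[cation]ᵢ + Σ P·[anion]ₒ)]
Numerator = 1×4.25 + 12×119 + 0.11×16.0 = 1434
Denominator = 1×158 + 12×7.14 + 0.11×97.7 = 254.4
Vm = 58.9 · log₁₀(5.6362) = 58.9 × (0.7510) = 44.23 mV

44 mV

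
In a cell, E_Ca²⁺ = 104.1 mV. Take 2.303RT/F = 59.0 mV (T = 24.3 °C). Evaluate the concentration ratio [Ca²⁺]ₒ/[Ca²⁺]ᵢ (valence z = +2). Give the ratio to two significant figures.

3400

log₁₀([out]/[in]) = E·z/(59.0) = 104.1 × 2 / 59.0 = 3.5288
[out]/[in] = 10^(3.5288) = 3379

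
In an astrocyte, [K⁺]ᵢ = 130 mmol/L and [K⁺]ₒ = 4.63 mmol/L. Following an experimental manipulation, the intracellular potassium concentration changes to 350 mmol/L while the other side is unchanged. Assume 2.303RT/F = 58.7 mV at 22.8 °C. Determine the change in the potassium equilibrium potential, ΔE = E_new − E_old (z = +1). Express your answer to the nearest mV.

-25 mV

E_old = (58.7/1)·log₁₀(4.63/130) = -85.02 mV
E_new = (58.7/1)·log₁₀(4.63/350) = -110.27 mV
ΔE = -110.27 − (-85.02) = -25.25 mV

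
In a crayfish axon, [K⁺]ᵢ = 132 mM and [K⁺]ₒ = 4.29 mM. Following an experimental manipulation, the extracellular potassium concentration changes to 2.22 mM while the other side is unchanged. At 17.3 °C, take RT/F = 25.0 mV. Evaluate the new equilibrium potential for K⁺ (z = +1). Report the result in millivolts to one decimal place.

-102.1 mV

After the shift: [K⁺]_out = 2.22, [K⁺]_in = 132 mM.
E_new = (25.0/1)·ln(2.22/132) = 25.00 · (-4.0853) = -102.13 mV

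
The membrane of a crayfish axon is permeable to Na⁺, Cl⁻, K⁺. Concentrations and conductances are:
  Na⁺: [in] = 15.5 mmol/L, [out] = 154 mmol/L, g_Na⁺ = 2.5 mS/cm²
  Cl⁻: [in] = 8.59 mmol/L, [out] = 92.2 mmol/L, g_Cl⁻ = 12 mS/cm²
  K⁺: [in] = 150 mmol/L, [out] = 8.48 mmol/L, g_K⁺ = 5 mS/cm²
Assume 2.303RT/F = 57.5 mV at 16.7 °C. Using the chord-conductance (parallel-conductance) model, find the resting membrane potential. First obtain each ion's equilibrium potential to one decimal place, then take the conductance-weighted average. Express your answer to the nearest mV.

E_Na⁺ = (57.5/1)·log₁₀(154/15.5) = 57.3 mV
E_Cl⁻ = (57.5/-1)·log₁₀(92.2/8.59) = -59.3 mV
E_K⁺ = (57.5/1)·log₁₀(8.48/150) = -71.7 mV
Vm = (Σ gᵢEᵢ)/(Σ gᵢ) = (2.5·57.3 + 12·-59.3 + 5·-71.7) / (2.5 + 12 + 5)
= -926.85 / 19.5 = -47.53 mV

-48 mV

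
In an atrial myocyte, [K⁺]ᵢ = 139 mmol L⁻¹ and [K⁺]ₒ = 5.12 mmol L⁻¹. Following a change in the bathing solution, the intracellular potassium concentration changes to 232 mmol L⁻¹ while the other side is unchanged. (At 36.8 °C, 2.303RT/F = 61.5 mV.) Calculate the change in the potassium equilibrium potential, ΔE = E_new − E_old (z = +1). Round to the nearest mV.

E_old = (61.5/1)·log₁₀(5.12/139) = -88.18 mV
E_new = (61.5/1)·log₁₀(5.12/232) = -101.86 mV
ΔE = -101.86 − (-88.18) = -13.68 mV

-14 mV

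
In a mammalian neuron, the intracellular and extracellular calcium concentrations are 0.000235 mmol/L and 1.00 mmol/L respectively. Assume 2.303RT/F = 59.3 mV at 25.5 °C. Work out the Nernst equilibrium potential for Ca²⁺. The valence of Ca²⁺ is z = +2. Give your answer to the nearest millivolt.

108 mV

E = (59.3/z) · log₁₀([Ca²⁺]_out/[Ca²⁺]_in) with z = +2.
= (59.3/2) · log₁₀(1.00/0.000235) = 29.65 · log₁₀(4255)
= 29.65 · (3.6289) = 107.60 mV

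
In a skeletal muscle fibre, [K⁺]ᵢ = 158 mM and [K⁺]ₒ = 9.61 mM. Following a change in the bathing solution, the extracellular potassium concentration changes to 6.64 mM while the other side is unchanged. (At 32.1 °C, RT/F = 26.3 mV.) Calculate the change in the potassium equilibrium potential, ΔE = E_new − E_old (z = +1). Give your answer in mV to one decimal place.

-9.7 mV

E_old = (26.3/1)·ln(9.61/158) = -73.63 mV
E_new = (26.3/1)·ln(6.64/158) = -83.36 mV
ΔE = -83.36 − (-73.63) = -9.72 mV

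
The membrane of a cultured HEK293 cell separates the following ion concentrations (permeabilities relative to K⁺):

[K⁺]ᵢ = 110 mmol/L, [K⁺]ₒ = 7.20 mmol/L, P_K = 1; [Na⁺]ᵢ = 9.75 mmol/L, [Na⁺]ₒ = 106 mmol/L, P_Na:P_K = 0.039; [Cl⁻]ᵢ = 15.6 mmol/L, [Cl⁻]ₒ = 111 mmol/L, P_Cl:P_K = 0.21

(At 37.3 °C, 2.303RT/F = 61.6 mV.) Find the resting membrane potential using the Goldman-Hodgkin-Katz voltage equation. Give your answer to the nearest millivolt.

Vm = 61.6 · log₁₀[(Σ P·[cation]ₒ + Σ P·[anion]ᵢ) / (Σ P·[cation]ᵢ + Σ P·[anion]ₒ)]
Numerator = 1×7.20 + 0.039×106 + 0.21×15.6 = 14.61
Denominator = 1×110 + 0.039×9.75 + 0.21×111 = 133.7
Vm = 61.6 · log₁₀(0.10928) = 61.6 × (-0.9614) = -59.23 mV

-59 mV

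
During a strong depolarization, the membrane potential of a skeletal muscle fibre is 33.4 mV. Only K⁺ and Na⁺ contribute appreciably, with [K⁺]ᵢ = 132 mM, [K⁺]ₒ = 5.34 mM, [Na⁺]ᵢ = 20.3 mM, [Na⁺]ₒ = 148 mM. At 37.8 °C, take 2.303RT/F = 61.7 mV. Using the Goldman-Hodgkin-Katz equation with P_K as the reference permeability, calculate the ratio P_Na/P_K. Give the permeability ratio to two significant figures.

5.9

Let α = P_Na/P_K. GHK: Vm = 61.7·log₁₀[(Kₒ + α·Naₒ)/(Kᵢ + α·Naᵢ)].
10^(Vm/61.7) = 10^(33.4/61.7) = 3.478
So 3.478·(Kᵢ + α·Naᵢ) = Kₒ + α·Naₒ → α = (3.478·132.0 − 5.34) / (148.0 − 3.478·20.3)
α = (459.1 − 5.34) / (148.0 − 70.6) = 453.8/77.4 = 5.863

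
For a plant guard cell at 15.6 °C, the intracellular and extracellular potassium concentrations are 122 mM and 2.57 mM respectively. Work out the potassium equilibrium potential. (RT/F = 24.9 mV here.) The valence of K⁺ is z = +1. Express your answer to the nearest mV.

-96 mV

E = (24.9/z) · ln([K⁺]_out/[K⁺]_in) with z = +1.
= (24.9/1) · ln(2.57/122) = 24.90 · ln(0.02107)
= 24.90 · (-3.8601) = -96.12 mV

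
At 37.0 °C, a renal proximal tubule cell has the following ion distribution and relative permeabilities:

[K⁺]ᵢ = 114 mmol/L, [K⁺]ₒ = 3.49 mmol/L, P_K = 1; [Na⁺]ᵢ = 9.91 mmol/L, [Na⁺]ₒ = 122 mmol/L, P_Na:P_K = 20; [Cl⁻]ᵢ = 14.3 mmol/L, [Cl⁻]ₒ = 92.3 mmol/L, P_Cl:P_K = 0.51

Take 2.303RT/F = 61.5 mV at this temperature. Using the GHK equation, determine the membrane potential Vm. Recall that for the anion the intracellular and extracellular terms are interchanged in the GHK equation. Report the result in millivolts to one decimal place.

51.3 mV

Vm = 61.5 · log₁₀[(Σ P·[cation]ₒ + Σ P·[anion]ᵢ) / (Σ P·[cation]ᵢ + Σ P·[anion]ₒ)]
Numerator = 1×3.49 + 20×122 + 0.51×14.3 = 2451
Denominator = 1×114 + 20×9.91 + 0.51×92.3 = 359.3
Vm = 61.5 · log₁₀(6.8215) = 61.5 × (0.8339) = 51.28 mV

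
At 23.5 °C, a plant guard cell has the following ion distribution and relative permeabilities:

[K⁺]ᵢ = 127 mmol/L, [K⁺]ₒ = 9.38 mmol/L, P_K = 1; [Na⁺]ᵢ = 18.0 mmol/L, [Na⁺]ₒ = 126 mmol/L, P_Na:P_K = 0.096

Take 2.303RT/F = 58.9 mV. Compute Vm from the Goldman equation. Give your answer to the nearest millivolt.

-46 mV

Vm = 58.9 · log₁₀[(Σ P·[cation]ₒ + Σ P·[anion]ᵢ) / (Σ P·[cation]ᵢ + Σ P·[anion]ₒ)]
Numerator = 1×9.38 + 0.096×126 = 21.48
Denominator = 1×127 + 0.096×18.0 = 128.7
Vm = 58.9 · log₁₀(0.16683) = 58.9 × (-0.7777) = -45.81 mV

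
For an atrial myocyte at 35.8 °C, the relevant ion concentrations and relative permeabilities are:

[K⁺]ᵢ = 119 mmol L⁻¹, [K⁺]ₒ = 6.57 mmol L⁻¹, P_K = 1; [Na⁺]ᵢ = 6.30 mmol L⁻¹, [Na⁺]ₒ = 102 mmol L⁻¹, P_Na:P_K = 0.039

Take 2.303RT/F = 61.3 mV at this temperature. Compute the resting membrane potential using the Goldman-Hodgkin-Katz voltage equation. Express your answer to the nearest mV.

Vm = 61.3 · log₁₀[(Σ P·[cation]ₒ + Σ P·[anion]ᵢ) / (Σ P·[cation]ᵢ + Σ P·[anion]ₒ)]
Numerator = 1×6.57 + 0.039×102 = 10.55
Denominator = 1×119 + 0.039×6.30 = 119.2
Vm = 61.3 · log₁₀(0.088456) = 61.3 × (-1.0533) = -64.57 mV

-65 mV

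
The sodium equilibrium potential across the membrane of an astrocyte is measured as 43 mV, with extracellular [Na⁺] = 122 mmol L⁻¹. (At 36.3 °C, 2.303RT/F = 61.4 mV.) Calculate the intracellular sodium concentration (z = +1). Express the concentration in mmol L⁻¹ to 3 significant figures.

Nernst: E = (61.4/1) · log₁₀([out]/[in]), so log₁₀([out]/[in]) = 43.0 × 1 / 61.4 = 0.7003.
[out]/[in] = 10^(0.7003) = 5.016.
[in] = 122 / 5.016 = 24.32 mmol L⁻¹.

24.3 mmol L⁻¹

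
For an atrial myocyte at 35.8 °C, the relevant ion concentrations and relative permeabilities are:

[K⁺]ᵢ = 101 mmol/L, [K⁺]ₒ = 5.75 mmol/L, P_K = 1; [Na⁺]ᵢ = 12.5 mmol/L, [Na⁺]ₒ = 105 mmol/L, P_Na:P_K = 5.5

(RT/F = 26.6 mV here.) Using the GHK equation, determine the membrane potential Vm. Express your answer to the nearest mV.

33 mV

Vm = 26.6 · ln[(Σ P·[cation]ₒ + Σ P·[anion]ᵢ) / (Σ P·[cation]ᵢ + Σ P·[anion]ₒ)]
Numerator = 1×5.75 + 5.5×105 = 583.2
Denominator = 1×101 + 5.5×12.5 = 169.8
Vm = 26.6 · ln(3.4359) = 26.6 × (1.2343) = 32.83 mV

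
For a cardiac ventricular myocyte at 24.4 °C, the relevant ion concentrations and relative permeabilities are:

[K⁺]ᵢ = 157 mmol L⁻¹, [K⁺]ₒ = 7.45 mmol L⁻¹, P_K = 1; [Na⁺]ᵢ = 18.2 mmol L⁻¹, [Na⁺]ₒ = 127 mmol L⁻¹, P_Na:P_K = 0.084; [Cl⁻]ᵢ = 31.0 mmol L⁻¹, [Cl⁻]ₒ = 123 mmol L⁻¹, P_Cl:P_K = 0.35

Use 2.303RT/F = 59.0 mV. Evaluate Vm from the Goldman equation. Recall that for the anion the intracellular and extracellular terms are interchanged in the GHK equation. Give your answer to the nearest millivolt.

Vm = 59.0 · log₁₀[(Σ P·[cation]ₒ + Σ P·[anion]ᵢ) / (Σ P·[cation]ᵢ + Σ P·[anion]ₒ)]
Numerator = 1×7.45 + 0.084×127 + 0.35×31.0 = 28.97
Denominator = 1×157 + 0.084×18.2 + 0.35×123 = 201.6
Vm = 59.0 · log₁₀(0.14371) = 59.0 × (-0.8425) = -49.71 mV

-50 mV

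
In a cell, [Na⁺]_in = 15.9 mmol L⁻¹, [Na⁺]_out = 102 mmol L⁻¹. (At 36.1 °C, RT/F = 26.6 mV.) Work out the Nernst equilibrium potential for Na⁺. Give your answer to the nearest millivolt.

E = (26.6/z) · ln([Na⁺]_out/[Na⁺]_in) with z = +1.
= (26.6/1) · ln(102/15.9) = 26.60 · ln(6.415)
= 26.60 · (1.8587) = 49.44 mV

49 mV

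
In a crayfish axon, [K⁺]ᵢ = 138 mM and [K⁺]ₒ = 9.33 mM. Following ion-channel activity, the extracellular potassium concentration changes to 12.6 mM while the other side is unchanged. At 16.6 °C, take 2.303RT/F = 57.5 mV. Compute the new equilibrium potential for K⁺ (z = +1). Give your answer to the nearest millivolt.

-60 mV

After the shift: [K⁺]_out = 12.6, [K⁺]_in = 138 mM.
E_new = (57.5/1)·log₁₀(12.6/138) = 57.50 · (-1.0395) = -59.77 mV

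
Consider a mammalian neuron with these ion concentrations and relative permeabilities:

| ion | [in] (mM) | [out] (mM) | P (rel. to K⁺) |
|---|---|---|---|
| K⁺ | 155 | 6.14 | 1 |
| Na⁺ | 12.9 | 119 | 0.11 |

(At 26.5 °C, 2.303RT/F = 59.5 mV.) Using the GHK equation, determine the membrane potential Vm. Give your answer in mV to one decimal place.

-54.2 mV

Vm = 59.5 · log₁₀[(Σ P·[cation]ₒ + Σ P·[anion]ᵢ) / (Σ P·[cation]ᵢ + Σ P·[anion]ₒ)]
Numerator = 1×6.14 + 0.11×119 = 19.23
Denominator = 1×155 + 0.11×12.9 = 156.4
Vm = 59.5 · log₁₀(0.12294) = 59.5 × (-0.9103) = -54.16 mV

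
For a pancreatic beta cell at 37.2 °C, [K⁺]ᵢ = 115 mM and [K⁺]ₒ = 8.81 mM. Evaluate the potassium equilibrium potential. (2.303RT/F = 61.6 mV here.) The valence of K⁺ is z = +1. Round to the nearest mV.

E = (61.6/z) · log₁₀([K⁺]_out/[K⁺]_in) with z = +1.
= (61.6/1) · log₁₀(8.81/115) = 61.60 · log₁₀(0.07661)
= 61.60 · (-1.1157) = -68.73 mV

-69 mV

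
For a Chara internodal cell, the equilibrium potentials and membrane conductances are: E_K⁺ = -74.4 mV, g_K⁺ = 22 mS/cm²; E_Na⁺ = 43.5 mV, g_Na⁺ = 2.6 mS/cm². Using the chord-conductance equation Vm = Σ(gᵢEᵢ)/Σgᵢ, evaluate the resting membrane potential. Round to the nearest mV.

Σ gᵢEᵢ = 22·(-74.4) + 2.6·(43.5) = -1523.70
Σ gᵢ = 22 + 2.6 = 24.6
Vm = -1523.70 / 24.6 = -61.94 mV

-62 mV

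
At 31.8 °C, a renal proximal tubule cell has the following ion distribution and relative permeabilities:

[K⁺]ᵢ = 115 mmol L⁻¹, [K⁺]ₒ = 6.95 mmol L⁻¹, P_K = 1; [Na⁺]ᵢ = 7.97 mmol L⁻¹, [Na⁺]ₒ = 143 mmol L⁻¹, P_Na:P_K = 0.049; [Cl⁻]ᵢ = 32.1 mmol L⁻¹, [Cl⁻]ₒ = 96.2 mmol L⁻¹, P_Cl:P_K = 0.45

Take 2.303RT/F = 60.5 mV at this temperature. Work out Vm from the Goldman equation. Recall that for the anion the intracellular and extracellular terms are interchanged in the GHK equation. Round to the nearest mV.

-45 mV

Vm = 60.5 · log₁₀[(Σ P·[cation]ₒ + Σ P·[anion]ᵢ) / (Σ P·[cation]ᵢ + Σ P·[anion]ₒ)]
Numerator = 1×6.95 + 0.049×143 + 0.45×32.1 = 28.4
Denominator = 1×115 + 0.049×7.97 + 0.45×96.2 = 158.7
Vm = 60.5 · log₁₀(0.17899) = 60.5 × (-0.7472) = -45.20 mV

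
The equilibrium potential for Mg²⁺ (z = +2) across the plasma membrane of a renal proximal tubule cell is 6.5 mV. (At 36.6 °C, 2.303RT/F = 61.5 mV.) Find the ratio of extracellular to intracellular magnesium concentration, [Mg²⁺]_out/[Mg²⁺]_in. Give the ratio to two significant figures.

1.6

log₁₀([out]/[in]) = E·z/(61.5) = 6.5 × 2 / 61.5 = 0.2114
[out]/[in] = 10^(0.2114) = 1.627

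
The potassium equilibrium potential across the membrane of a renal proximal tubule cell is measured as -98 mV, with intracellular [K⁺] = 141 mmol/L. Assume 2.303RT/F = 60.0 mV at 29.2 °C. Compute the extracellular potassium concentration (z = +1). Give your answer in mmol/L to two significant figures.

Nernst: E = (60.0/1) · log₁₀([out]/[in]), so log₁₀([out]/[in]) = -98.0 × 1 / 60.0 = -1.6333.
[out]/[in] = 10^(-1.6333) = 0.02326.
[out] = 0.02326 × 141 = 3.28 mmol/L.

3.3 mmol/L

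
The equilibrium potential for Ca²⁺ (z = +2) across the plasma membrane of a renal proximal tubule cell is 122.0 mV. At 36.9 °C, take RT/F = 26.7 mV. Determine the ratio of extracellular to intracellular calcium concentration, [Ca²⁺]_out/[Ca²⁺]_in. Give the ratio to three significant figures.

9310

ln([out]/[in]) = E·z/(26.7) = 122.0 × 2 / 26.7 = 9.1386
[out]/[in] = e^(9.1386) = 9308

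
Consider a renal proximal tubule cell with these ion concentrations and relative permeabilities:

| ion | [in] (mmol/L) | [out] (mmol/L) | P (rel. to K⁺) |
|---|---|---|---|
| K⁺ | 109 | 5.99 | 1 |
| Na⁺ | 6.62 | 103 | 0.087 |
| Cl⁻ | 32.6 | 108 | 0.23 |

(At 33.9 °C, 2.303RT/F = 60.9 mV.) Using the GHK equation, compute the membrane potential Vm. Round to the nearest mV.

Vm = 60.9 · log₁₀[(Σ P·[cation]ₒ + Σ P·[anion]ᵢ) / (Σ P·[cation]ᵢ + Σ P·[anion]ₒ)]
Numerator = 1×5.99 + 0.087×103 + 0.23×32.6 = 22.45
Denominator = 1×109 + 0.087×6.62 + 0.23×108 = 134.4
Vm = 60.9 · log₁₀(0.16701) = 60.9 × (-0.7773) = -47.33 mV

-47 mV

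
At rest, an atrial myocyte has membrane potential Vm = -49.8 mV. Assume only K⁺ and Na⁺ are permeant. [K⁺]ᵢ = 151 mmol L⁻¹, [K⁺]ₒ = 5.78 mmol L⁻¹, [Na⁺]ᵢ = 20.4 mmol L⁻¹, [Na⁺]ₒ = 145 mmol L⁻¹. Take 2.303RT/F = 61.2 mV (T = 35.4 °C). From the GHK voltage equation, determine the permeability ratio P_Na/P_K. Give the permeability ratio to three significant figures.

0.123

Let α = P_Na/P_K. GHK: Vm = 61.2·log₁₀[(Kₒ + α·Naₒ)/(Kᵢ + α·Naᵢ)].
10^(Vm/61.2) = 10^(-49.8/61.2) = 0.15356
So 0.15356·(Kᵢ + α·Naᵢ) = Kₒ + α·Naₒ → α = (0.15356·151.0 − 5.78) / (145.0 − 0.15356·20.4)
α = (23.19 − 5.78) / (145.0 − 3.133) = 17.41/141.9 = 0.1227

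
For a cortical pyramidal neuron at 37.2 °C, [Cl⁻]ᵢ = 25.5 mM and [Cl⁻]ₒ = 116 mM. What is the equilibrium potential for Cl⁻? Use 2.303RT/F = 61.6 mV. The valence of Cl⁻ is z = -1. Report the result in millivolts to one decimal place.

-40.5 mV

E = (61.6/z) · log₁₀([Cl⁻]_out/[Cl⁻]_in) with z = -1.
For an anion, dividing by z = -1 reverses the sign.
= (61.6/-1) · log₁₀(116/25.5) = -61.60 · log₁₀(4.549)
= -61.60 · (0.6579) = -40.53 mV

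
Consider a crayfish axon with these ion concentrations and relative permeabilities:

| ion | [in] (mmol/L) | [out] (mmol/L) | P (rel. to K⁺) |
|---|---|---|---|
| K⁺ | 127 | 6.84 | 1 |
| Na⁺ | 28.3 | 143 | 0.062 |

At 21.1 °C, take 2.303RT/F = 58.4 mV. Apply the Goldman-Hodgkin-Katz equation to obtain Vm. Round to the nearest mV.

Vm = 58.4 · log₁₀[(Σ P·[cation]ₒ + Σ P·[anion]ᵢ) / (Σ P·[cation]ᵢ + Σ P·[anion]ₒ)]
Numerator = 1×6.84 + 0.062×143 = 15.71
Denominator = 1×127 + 0.062×28.3 = 128.8
Vm = 58.4 · log₁₀(0.12198) = 58.4 × (-0.9137) = -53.36 mV

-53 mV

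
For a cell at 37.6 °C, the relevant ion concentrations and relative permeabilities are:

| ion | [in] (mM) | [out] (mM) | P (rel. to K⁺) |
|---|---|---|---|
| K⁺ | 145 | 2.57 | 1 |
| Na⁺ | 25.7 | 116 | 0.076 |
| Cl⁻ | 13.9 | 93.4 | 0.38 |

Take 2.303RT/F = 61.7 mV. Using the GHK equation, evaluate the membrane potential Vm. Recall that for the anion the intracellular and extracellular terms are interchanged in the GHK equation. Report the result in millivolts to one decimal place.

-64.1 mV

Vm = 61.7 · log₁₀[(Σ P·[cation]ₒ + Σ P·[anion]ᵢ) / (Σ P·[cation]ᵢ + Σ P·[anion]ₒ)]
Numerator = 1×2.57 + 0.076×116 + 0.38×13.9 = 16.67
Denominator = 1×145 + 0.076×25.7 + 0.38×93.4 = 182.4
Vm = 61.7 · log₁₀(0.091359) = 61.7 × (-1.0392) = -64.12 mV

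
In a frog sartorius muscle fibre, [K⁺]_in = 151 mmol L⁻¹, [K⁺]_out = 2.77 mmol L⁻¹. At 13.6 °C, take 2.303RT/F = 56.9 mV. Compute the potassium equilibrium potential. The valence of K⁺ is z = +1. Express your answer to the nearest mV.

-99 mV

E = (56.9/z) · log₁₀([K⁺]_out/[K⁺]_in) with z = +1.
= (56.9/1) · log₁₀(2.77/151) = 56.90 · log₁₀(0.01834)
= 56.90 · (-1.7365) = -98.81 mV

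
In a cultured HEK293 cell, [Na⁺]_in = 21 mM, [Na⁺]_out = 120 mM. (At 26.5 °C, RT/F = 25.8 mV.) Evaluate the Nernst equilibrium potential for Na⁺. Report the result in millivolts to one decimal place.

E = (25.8/z) · ln([Na⁺]_out/[Na⁺]_in) with z = +1.
= (25.8/1) · ln(120/21) = 25.80 · ln(5.714)
= 25.80 · (1.7430) = 44.97 mV

45.0 mV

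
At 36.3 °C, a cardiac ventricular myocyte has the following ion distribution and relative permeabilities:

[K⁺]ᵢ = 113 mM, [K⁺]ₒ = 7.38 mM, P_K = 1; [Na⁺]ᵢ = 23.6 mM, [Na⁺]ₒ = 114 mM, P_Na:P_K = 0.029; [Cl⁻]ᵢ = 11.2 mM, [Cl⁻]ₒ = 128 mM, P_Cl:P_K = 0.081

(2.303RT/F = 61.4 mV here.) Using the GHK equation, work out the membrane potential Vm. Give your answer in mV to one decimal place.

-63.2 mV

Vm = 61.4 · log₁₀[(Σ P·[cation]ₒ + Σ P·[anion]ᵢ) / (Σ P·[cation]ᵢ + Σ P·[anion]ₒ)]
Numerator = 1×7.38 + 0.029×114 + 0.081×11.2 = 11.59
Denominator = 1×113 + 0.029×23.6 + 0.081×128 = 124.1
Vm = 61.4 · log₁₀(0.093454) = 61.4 × (-1.0294) = -63.21 mV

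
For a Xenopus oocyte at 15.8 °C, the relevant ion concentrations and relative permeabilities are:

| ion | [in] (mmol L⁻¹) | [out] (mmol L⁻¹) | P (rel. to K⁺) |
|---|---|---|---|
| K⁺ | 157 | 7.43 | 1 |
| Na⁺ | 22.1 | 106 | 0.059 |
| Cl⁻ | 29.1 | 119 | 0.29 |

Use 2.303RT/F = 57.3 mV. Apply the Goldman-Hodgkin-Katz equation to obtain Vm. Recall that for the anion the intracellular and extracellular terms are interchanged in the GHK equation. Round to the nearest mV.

Vm = 57.3 · log₁₀[(Σ P·[cation]ₒ + Σ P·[anion]ᵢ) / (Σ P·[cation]ᵢ + Σ P·[anion]ₒ)]
Numerator = 1×7.43 + 0.059×106 + 0.29×29.1 = 22.12
Denominator = 1×157 + 0.059×22.1 + 0.29×119 = 192.8
Vm = 57.3 · log₁₀(0.11474) = 57.3 × (-0.9403) = -53.88 mV

-54 mV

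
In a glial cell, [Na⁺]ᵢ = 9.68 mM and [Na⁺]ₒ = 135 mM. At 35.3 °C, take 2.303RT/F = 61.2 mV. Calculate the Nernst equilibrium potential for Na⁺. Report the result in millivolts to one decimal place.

70.0 mV

E = (61.2/z) · log₁₀([Na⁺]_out/[Na⁺]_in) with z = +1.
= (61.2/1) · log₁₀(135/9.68) = 61.20 · log₁₀(13.95)
= 61.20 · (1.1445) = 70.04 mV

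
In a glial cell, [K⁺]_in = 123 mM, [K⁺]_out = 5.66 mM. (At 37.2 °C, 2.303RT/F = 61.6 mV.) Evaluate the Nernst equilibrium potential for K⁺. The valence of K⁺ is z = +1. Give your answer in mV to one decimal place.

E = (61.6/z) · log₁₀([K⁺]_out/[K⁺]_in) with z = +1.
= (61.6/1) · log₁₀(5.66/123) = 61.60 · log₁₀(0.04602)
= 61.60 · (-1.3371) = -82.36 mV

-82.4 mV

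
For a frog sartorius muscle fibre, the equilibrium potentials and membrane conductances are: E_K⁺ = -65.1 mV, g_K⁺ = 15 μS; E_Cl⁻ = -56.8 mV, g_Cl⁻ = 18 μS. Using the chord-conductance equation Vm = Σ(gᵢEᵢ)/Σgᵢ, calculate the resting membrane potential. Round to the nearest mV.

Σ gᵢEᵢ = 15·(-65.1) + 18·(-56.8) = -1998.90
Σ gᵢ = 15 + 18 = 33
Vm = -1998.90 / 33 = -60.57 mV

-61 mV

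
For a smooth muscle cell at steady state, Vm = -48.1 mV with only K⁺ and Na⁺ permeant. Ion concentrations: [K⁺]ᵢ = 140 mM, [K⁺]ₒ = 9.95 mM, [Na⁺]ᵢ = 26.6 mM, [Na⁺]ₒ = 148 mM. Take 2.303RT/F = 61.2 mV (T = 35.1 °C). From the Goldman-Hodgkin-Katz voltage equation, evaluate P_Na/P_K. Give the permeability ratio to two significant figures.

Let α = P_Na/P_K. GHK: Vm = 61.2·log₁₀[(Kₒ + α·Naₒ)/(Kᵢ + α·Naᵢ)].
10^(Vm/61.2) = 10^(-48.1/61.2) = 0.1637
So 0.1637·(Kᵢ + α·Naᵢ) = Kₒ + α·Naₒ → α = (0.1637·140.0 − 9.95) / (148.0 − 0.1637·26.6)
α = (22.92 − 9.95) / (148.0 − 4.354) = 12.97/143.6 = 0.09028

0.090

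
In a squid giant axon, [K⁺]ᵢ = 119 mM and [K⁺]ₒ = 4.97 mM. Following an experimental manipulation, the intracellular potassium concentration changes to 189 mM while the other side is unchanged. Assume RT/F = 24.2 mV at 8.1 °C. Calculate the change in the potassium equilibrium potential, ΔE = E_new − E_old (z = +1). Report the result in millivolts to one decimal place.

E_old = (24.2/1)·ln(4.97/119) = -76.85 mV
E_new = (24.2/1)·ln(4.97/189) = -88.05 mV
ΔE = -88.05 − (-76.85) = -11.20 mV

-11.2 mV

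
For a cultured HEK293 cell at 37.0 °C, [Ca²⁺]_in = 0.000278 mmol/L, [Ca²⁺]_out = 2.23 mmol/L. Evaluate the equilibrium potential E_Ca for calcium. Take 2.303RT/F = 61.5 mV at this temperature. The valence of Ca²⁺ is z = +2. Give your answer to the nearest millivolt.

E = (61.5/z) · log₁₀([Ca²⁺]_out/[Ca²⁺]_in) with z = +2.
= (61.5/2) · log₁₀(2.23/0.000278) = 30.75 · log₁₀(8022)
= 30.75 · (3.9043) = 120.06 mV

120 mV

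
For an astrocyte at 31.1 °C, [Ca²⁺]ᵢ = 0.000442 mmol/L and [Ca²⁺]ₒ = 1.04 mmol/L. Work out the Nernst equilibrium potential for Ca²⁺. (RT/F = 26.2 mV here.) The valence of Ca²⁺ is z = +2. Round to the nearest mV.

102 mV

E = (26.2/z) · ln([Ca²⁺]_out/[Ca²⁺]_in) with z = +2.
= (26.2/2) · ln(1.04/0.000442) = 13.10 · ln(2353)
= 13.10 · (7.7634) = 101.70 mV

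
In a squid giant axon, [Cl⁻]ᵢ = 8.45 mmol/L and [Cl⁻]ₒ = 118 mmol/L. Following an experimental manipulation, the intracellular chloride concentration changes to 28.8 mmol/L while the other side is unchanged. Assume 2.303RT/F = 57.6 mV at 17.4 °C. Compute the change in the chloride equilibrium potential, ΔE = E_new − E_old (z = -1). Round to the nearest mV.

31 mV

E_old = (57.6/-1)·log₁₀(118/8.45) = -65.95 mV
E_new = (57.6/-1)·log₁₀(118/28.8) = -35.28 mV
ΔE = -35.28 − (-65.95) = 30.67 mV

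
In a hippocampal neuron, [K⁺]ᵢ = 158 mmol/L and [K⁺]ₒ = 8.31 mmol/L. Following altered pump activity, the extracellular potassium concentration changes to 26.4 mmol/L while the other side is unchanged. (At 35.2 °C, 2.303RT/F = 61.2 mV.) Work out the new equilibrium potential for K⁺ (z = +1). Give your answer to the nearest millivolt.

After the shift: [K⁺]_out = 26.4, [K⁺]_in = 158 mmol/L.
E_new = (61.2/1)·log₁₀(26.4/158) = 61.20 · (-0.7771) = -47.56 mV

-48 mV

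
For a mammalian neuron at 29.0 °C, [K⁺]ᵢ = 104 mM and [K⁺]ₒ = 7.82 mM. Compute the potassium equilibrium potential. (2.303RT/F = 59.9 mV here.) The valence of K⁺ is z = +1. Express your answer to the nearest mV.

-67 mV

E = (59.9/z) · log₁₀([K⁺]_out/[K⁺]_in) with z = +1.
= (59.9/1) · log₁₀(7.82/104) = 59.90 · log₁₀(0.07519)
= 59.90 · (-1.1238) = -67.32 mV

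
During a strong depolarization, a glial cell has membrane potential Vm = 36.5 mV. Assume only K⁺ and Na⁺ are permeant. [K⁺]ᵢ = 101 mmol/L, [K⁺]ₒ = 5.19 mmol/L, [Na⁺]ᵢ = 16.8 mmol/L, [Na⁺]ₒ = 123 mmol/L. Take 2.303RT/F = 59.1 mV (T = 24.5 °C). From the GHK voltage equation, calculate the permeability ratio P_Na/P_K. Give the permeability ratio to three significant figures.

Let α = P_Na/P_K. GHK: Vm = 59.1·log₁₀[(Kₒ + α·Naₒ)/(Kᵢ + α·Naᵢ)].
10^(Vm/59.1) = 10^(36.5/59.1) = 4.1457
So 4.1457·(Kᵢ + α·Naᵢ) = Kₒ + α·Naₒ → α = (4.1457·101.0 − 5.19) / (123.0 − 4.1457·16.8)
α = (418.7 − 5.19) / (123.0 − 69.65) = 413.5/53.35 = 7.751

7.75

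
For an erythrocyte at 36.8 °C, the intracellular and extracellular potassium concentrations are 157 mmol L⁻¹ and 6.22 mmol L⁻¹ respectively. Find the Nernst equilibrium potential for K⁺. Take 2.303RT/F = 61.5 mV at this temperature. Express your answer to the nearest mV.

E = (61.5/z) · log₁₀([K⁺]_out/[K⁺]_in) with z = +1.
= (61.5/1) · log₁₀(6.22/157) = 61.50 · log₁₀(0.03962)
= 61.50 · (-1.4021) = -86.23 mV

-86 mV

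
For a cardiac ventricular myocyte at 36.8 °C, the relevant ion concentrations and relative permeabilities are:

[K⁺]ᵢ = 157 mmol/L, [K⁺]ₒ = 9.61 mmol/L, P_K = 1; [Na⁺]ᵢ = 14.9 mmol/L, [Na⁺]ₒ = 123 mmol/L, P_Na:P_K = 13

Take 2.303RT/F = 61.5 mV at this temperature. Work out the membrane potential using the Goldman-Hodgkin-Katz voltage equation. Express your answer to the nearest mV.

41 mV

Vm = 61.5 · log₁₀[(Σ P·[cation]ₒ + Σ P·[anion]ᵢ) / (Σ P·[cation]ᵢ + Σ P·[anion]ₒ)]
Numerator = 1×9.61 + 13×123 = 1609
Denominator = 1×157 + 13×14.9 = 350.7
Vm = 61.5 · log₁₀(4.5869) = 61.5 × (0.6615) = 40.68 mV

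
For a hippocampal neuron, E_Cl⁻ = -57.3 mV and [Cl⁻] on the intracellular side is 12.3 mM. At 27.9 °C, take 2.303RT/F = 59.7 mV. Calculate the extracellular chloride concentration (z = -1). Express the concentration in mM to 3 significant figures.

Nernst: E = (59.7/-1) · log₁₀([out]/[in]), so log₁₀([out]/[in]) = -57.3 × -1 / 59.7 = 0.9598.
[out]/[in] = 10^(0.9598) = 9.116.
[out] = 9.116 × 12.3 = 112.1 mM.

112 mM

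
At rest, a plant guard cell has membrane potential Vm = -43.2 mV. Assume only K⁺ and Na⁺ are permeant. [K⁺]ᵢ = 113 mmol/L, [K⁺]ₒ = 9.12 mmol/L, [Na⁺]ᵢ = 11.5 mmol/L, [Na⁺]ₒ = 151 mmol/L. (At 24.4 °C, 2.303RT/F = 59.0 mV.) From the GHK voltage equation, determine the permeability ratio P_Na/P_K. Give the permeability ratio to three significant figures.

Let α = P_Na/P_K. GHK: Vm = 59.0·log₁₀[(Kₒ + α·Naₒ)/(Kᵢ + α·Naᵢ)].
10^(Vm/59.0) = 10^(-43.2/59.0) = 0.18527
So 0.18527·(Kᵢ + α·Naᵢ) = Kₒ + α·Naₒ → α = (0.18527·113.0 − 9.12) / (151.0 − 0.18527·11.5)
α = (20.94 − 9.12) / (151.0 − 2.131) = 11.82/148.9 = 0.07937

0.0794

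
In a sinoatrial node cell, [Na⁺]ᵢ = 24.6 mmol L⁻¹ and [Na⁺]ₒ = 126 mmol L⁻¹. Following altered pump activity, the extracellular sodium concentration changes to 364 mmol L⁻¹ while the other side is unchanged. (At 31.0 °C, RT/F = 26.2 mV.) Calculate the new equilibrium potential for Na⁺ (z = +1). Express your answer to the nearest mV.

After the shift: [Na⁺]_out = 364, [Na⁺]_in = 24.6 mmol L⁻¹.
E_new = (26.2/1)·ln(364/24.6) = 26.20 · (2.6944) = 70.59 mV

71 mV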